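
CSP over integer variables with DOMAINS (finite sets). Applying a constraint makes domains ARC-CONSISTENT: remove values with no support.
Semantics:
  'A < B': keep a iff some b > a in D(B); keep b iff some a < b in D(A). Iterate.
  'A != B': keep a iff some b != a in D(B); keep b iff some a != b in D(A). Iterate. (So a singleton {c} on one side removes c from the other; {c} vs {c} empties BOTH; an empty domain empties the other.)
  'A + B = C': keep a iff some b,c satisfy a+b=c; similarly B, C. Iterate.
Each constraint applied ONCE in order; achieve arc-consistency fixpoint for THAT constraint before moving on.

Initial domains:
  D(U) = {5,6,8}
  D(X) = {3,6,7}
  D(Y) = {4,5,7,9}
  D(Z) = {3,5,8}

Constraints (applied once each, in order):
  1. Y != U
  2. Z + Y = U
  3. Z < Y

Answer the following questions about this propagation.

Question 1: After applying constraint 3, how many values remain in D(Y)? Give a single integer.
Constraint 1 (Y != U) on D(Y)={4,5,7,9} D(U)={5,6,8}: no change
Constraint 2 (Z + Y = U) on D(Z)={3,5,8} D(Y)={4,5,7,9} D(U)={5,6,8}: Z {3,5,8}->{3}; Y {4,5,7,9}->{5}; U {5,6,8}->{8}
Constraint 3 (Z < Y) on D(Z)={3} D(Y)={5}: no change
So after constraint 3: D(Y)={5}, size = 1

Answer: 1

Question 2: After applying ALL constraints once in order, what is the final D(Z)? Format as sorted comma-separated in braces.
Constraint 1 (Y != U) on D(Y)={4,5,7,9} D(U)={5,6,8}: no change
Constraint 2 (Z + Y = U) on D(Z)={3,5,8} D(Y)={4,5,7,9} D(U)={5,6,8}: Z {3,5,8}->{3}; Y {4,5,7,9}->{5}; U {5,6,8}->{8}
Constraint 3 (Z < Y) on D(Z)={3} D(Y)={5}: no change
So after all 3 constraints: D(Z) = {3}

Answer: {3}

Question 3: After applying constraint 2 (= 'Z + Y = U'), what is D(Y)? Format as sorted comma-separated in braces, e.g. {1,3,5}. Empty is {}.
Answer: {5}

Derivation:
Constraint 1 (Y != U) on D(Y)={4,5,7,9} D(U)={5,6,8}: no change
Constraint 2 (Z + Y = U) on D(Z)={3,5,8} D(Y)={4,5,7,9} D(U)={5,6,8}: Z {3,5,8}->{3}; Y {4,5,7,9}->{5}; U {5,6,8}->{8}
So after constraint 2: D(Y) = {5}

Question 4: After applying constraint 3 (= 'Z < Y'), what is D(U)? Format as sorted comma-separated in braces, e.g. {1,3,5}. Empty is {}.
Constraint 1 (Y != U) on D(Y)={4,5,7,9} D(U)={5,6,8}: no change
Constraint 2 (Z + Y = U) on D(Z)={3,5,8} D(Y)={4,5,7,9} D(U)={5,6,8}: Z {3,5,8}->{3}; Y {4,5,7,9}->{5}; U {5,6,8}->{8}
Constraint 3 (Z < Y) on D(Z)={3} D(Y)={5}: no change
So after constraint 3: D(U) = {8}

Answer: {8}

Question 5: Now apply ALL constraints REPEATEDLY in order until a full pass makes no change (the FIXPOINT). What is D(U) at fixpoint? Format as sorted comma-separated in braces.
Answer: {8}

Derivation:
pass 0 (initial): D(U)={5,6,8}
pass 1: U {5,6,8}->{8}; Y {4,5,7,9}->{5}; Z {3,5,8}->{3}
pass 2: no change
Fixpoint after 2 passes: D(U) = {8}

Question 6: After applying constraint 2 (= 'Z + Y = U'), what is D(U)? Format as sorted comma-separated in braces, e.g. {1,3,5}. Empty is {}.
Constraint 1 (Y != U) on D(Y)={4,5,7,9} D(U)={5,6,8}: no change
Constraint 2 (Z + Y = U) on D(Z)={3,5,8} D(Y)={4,5,7,9} D(U)={5,6,8}: Z {3,5,8}->{3}; Y {4,5,7,9}->{5}; U {5,6,8}->{8}
So after constraint 2: D(U) = {8}

Answer: {8}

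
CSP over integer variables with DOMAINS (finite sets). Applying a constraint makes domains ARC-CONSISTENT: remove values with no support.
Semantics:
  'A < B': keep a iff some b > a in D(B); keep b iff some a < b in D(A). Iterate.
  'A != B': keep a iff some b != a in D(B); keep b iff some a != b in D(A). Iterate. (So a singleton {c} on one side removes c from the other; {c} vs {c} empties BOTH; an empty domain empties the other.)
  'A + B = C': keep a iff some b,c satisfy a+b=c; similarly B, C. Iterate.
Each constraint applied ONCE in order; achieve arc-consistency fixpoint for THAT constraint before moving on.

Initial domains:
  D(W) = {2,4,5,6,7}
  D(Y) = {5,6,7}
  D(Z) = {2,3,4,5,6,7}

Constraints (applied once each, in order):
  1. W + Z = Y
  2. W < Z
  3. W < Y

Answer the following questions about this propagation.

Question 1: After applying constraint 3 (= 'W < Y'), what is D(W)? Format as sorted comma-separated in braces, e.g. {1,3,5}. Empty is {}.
Constraint 1 (W + Z = Y) on D(W)={2,4,5,6,7} D(Z)={2,3,4,5,6,7} D(Y)={5,6,7}: W {2,4,5,6,7}->{2,4,5}; Z {2,3,4,5,6,7}->{2,3,4,5}
Constraint 2 (W < Z) on D(W)={2,4,5} D(Z)={2,3,4,5}: W {2,4,5}->{2,4}; Z {2,3,4,5}->{3,4,5}
Constraint 3 (W < Y) on D(W)={2,4} D(Y)={5,6,7}: no change
So after constraint 3: D(W) = {2,4}

Answer: {2,4}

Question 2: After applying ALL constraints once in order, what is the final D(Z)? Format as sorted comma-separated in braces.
Answer: {3,4,5}

Derivation:
Constraint 1 (W + Z = Y) on D(W)={2,4,5,6,7} D(Z)={2,3,4,5,6,7} D(Y)={5,6,7}: W {2,4,5,6,7}->{2,4,5}; Z {2,3,4,5,6,7}->{2,3,4,5}
Constraint 2 (W < Z) on D(W)={2,4,5} D(Z)={2,3,4,5}: W {2,4,5}->{2,4}; Z {2,3,4,5}->{3,4,5}
Constraint 3 (W < Y) on D(W)={2,4} D(Y)={5,6,7}: no change
So after all 3 constraints: D(Z) = {3,4,5}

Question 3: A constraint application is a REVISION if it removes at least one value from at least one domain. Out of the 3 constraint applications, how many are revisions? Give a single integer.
Answer: 2

Derivation:
Constraint 1 (W + Z = Y) on D(W)={2,4,5,6,7} D(Z)={2,3,4,5,6,7} D(Y)={5,6,7}: W {2,4,5,6,7}->{2,4,5}; Z {2,3,4,5,6,7}->{2,3,4,5} => REVISION
Constraint 2 (W < Z) on D(W)={2,4,5} D(Z)={2,3,4,5}: W {2,4,5}->{2,4}; Z {2,3,4,5}->{3,4,5} => REVISION
Constraint 3 (W < Y) on D(W)={2,4} D(Y)={5,6,7}: no change => not a revision
Total revisions = 2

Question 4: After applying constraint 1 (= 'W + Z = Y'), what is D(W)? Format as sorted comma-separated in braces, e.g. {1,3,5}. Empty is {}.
Constraint 1 (W + Z = Y) on D(W)={2,4,5,6,7} D(Z)={2,3,4,5,6,7} D(Y)={5,6,7}: W {2,4,5,6,7}->{2,4,5}; Z {2,3,4,5,6,7}->{2,3,4,5}
So after constraint 1: D(W) = {2,4,5}

Answer: {2,4,5}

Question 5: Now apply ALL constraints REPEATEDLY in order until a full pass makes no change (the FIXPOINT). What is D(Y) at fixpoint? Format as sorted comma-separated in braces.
pass 0 (initial): D(Y)={5,6,7}
pass 1: W {2,4,5,6,7}->{2,4}; Z {2,3,4,5,6,7}->{3,4,5}
pass 2: no change
Fixpoint after 2 passes: D(Y) = {5,6,7}

Answer: {5,6,7}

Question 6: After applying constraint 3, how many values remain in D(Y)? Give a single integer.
Constraint 1 (W + Z = Y) on D(W)={2,4,5,6,7} D(Z)={2,3,4,5,6,7} D(Y)={5,6,7}: W {2,4,5,6,7}->{2,4,5}; Z {2,3,4,5,6,7}->{2,3,4,5}
Constraint 2 (W < Z) on D(W)={2,4,5} D(Z)={2,3,4,5}: W {2,4,5}->{2,4}; Z {2,3,4,5}->{3,4,5}
Constraint 3 (W < Y) on D(W)={2,4} D(Y)={5,6,7}: no change
So after constraint 3: D(Y)={5,6,7}, size = 3

Answer: 3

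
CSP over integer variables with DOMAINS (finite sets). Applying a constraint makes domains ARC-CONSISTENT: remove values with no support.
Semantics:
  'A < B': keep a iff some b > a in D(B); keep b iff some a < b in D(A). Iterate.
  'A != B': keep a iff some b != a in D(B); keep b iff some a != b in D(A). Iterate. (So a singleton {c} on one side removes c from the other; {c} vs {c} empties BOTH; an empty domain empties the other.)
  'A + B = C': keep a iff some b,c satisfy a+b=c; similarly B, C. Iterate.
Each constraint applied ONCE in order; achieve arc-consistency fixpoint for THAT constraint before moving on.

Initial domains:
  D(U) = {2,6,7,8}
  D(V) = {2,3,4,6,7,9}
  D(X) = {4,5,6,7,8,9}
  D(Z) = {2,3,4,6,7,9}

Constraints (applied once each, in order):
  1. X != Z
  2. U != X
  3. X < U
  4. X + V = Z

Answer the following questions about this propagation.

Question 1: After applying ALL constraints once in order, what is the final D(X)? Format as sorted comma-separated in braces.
Constraint 1 (X != Z) on D(X)={4,5,6,7,8,9} D(Z)={2,3,4,6,7,9}: no change
Constraint 2 (U != X) on D(U)={2,6,7,8} D(X)={4,5,6,7,8,9}: no change
Constraint 3 (X < U) on D(X)={4,5,6,7,8,9} D(U)={2,6,7,8}: X {4,5,6,7,8,9}->{4,5,6,7}; U {2,6,7,8}->{6,7,8}
Constraint 4 (X + V = Z) on D(X)={4,5,6,7} D(V)={2,3,4,6,7,9} D(Z)={2,3,4,6,7,9}: V {2,3,4,6,7,9}->{2,3,4}; Z {2,3,4,6,7,9}->{6,7,9}
So after all 4 constraints: D(X) = {4,5,6,7}

Answer: {4,5,6,7}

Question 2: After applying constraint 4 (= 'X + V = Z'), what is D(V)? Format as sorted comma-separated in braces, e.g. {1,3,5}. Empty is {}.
Constraint 1 (X != Z) on D(X)={4,5,6,7,8,9} D(Z)={2,3,4,6,7,9}: no change
Constraint 2 (U != X) on D(U)={2,6,7,8} D(X)={4,5,6,7,8,9}: no change
Constraint 3 (X < U) on D(X)={4,5,6,7,8,9} D(U)={2,6,7,8}: X {4,5,6,7,8,9}->{4,5,6,7}; U {2,6,7,8}->{6,7,8}
Constraint 4 (X + V = Z) on D(X)={4,5,6,7} D(V)={2,3,4,6,7,9} D(Z)={2,3,4,6,7,9}: V {2,3,4,6,7,9}->{2,3,4}; Z {2,3,4,6,7,9}->{6,7,9}
So after constraint 4: D(V) = {2,3,4}

Answer: {2,3,4}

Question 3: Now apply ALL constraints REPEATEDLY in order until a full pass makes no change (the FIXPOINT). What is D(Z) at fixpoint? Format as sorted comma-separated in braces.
pass 0 (initial): D(Z)={2,3,4,6,7,9}
pass 1: U {2,6,7,8}->{6,7,8}; V {2,3,4,6,7,9}->{2,3,4}; X {4,5,6,7,8,9}->{4,5,6,7}; Z {2,3,4,6,7,9}->{6,7,9}
pass 2: no change
Fixpoint after 2 passes: D(Z) = {6,7,9}

Answer: {6,7,9}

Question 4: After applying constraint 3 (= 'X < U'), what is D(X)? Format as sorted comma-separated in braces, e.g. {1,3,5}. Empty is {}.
Constraint 1 (X != Z) on D(X)={4,5,6,7,8,9} D(Z)={2,3,4,6,7,9}: no change
Constraint 2 (U != X) on D(U)={2,6,7,8} D(X)={4,5,6,7,8,9}: no change
Constraint 3 (X < U) on D(X)={4,5,6,7,8,9} D(U)={2,6,7,8}: X {4,5,6,7,8,9}->{4,5,6,7}; U {2,6,7,8}->{6,7,8}
So after constraint 3: D(X) = {4,5,6,7}

Answer: {4,5,6,7}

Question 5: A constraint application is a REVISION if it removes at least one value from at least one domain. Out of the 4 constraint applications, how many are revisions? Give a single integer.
Answer: 2

Derivation:
Constraint 1 (X != Z) on D(X)={4,5,6,7,8,9} D(Z)={2,3,4,6,7,9}: no change => not a revision
Constraint 2 (U != X) on D(U)={2,6,7,8} D(X)={4,5,6,7,8,9}: no change => not a revision
Constraint 3 (X < U) on D(X)={4,5,6,7,8,9} D(U)={2,6,7,8}: X {4,5,6,7,8,9}->{4,5,6,7}; U {2,6,7,8}->{6,7,8} => REVISION
Constraint 4 (X + V = Z) on D(X)={4,5,6,7} D(V)={2,3,4,6,7,9} D(Z)={2,3,4,6,7,9}: V {2,3,4,6,7,9}->{2,3,4}; Z {2,3,4,6,7,9}->{6,7,9} => REVISION
Total revisions = 2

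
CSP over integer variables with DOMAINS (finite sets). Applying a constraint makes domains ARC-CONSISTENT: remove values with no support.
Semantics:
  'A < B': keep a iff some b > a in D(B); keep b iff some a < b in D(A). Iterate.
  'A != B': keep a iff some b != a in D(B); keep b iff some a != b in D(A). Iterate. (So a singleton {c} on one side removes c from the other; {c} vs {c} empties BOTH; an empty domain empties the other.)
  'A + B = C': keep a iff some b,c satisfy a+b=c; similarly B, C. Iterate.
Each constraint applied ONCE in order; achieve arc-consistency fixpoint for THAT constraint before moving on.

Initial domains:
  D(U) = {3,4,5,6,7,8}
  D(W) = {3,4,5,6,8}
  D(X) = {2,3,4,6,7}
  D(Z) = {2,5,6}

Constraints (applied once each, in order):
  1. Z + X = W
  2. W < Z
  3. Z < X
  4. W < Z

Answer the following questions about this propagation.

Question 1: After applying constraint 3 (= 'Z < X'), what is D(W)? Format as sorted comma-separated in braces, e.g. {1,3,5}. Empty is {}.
Constraint 1 (Z + X = W) on D(Z)={2,5,6} D(X)={2,3,4,6,7} D(W)={3,4,5,6,8}: X {2,3,4,6,7}->{2,3,4,6}; W {3,4,5,6,8}->{4,5,6,8}
Constraint 2 (W < Z) on D(W)={4,5,6,8} D(Z)={2,5,6}: W {4,5,6,8}->{4,5}; Z {2,5,6}->{5,6}
Constraint 3 (Z < X) on D(Z)={5,6} D(X)={2,3,4,6}: Z {5,6}->{5}; X {2,3,4,6}->{6}
So after constraint 3: D(W) = {4,5}

Answer: {4,5}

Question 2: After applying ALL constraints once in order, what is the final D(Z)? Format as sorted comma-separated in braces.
Answer: {5}

Derivation:
Constraint 1 (Z + X = W) on D(Z)={2,5,6} D(X)={2,3,4,6,7} D(W)={3,4,5,6,8}: X {2,3,4,6,7}->{2,3,4,6}; W {3,4,5,6,8}->{4,5,6,8}
Constraint 2 (W < Z) on D(W)={4,5,6,8} D(Z)={2,5,6}: W {4,5,6,8}->{4,5}; Z {2,5,6}->{5,6}
Constraint 3 (Z < X) on D(Z)={5,6} D(X)={2,3,4,6}: Z {5,6}->{5}; X {2,3,4,6}->{6}
Constraint 4 (W < Z) on D(W)={4,5} D(Z)={5}: W {4,5}->{4}
So after all 4 constraints: D(Z) = {5}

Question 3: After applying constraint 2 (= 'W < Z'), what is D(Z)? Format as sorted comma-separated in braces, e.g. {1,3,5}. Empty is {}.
Answer: {5,6}

Derivation:
Constraint 1 (Z + X = W) on D(Z)={2,5,6} D(X)={2,3,4,6,7} D(W)={3,4,5,6,8}: X {2,3,4,6,7}->{2,3,4,6}; W {3,4,5,6,8}->{4,5,6,8}
Constraint 2 (W < Z) on D(W)={4,5,6,8} D(Z)={2,5,6}: W {4,5,6,8}->{4,5}; Z {2,5,6}->{5,6}
So after constraint 2: D(Z) = {5,6}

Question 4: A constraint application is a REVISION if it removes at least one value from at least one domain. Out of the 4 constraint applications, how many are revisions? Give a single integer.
Constraint 1 (Z + X = W) on D(Z)={2,5,6} D(X)={2,3,4,6,7} D(W)={3,4,5,6,8}: X {2,3,4,6,7}->{2,3,4,6}; W {3,4,5,6,8}->{4,5,6,8} => REVISION
Constraint 2 (W < Z) on D(W)={4,5,6,8} D(Z)={2,5,6}: W {4,5,6,8}->{4,5}; Z {2,5,6}->{5,6} => REVISION
Constraint 3 (Z < X) on D(Z)={5,6} D(X)={2,3,4,6}: Z {5,6}->{5}; X {2,3,4,6}->{6} => REVISION
Constraint 4 (W < Z) on D(W)={4,5} D(Z)={5}: W {4,5}->{4} => REVISION
Total revisions = 4

Answer: 4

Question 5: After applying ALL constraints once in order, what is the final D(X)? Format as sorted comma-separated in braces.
Constraint 1 (Z + X = W) on D(Z)={2,5,6} D(X)={2,3,4,6,7} D(W)={3,4,5,6,8}: X {2,3,4,6,7}->{2,3,4,6}; W {3,4,5,6,8}->{4,5,6,8}
Constraint 2 (W < Z) on D(W)={4,5,6,8} D(Z)={2,5,6}: W {4,5,6,8}->{4,5}; Z {2,5,6}->{5,6}
Constraint 3 (Z < X) on D(Z)={5,6} D(X)={2,3,4,6}: Z {5,6}->{5}; X {2,3,4,6}->{6}
Constraint 4 (W < Z) on D(W)={4,5} D(Z)={5}: W {4,5}->{4}
So after all 4 constraints: D(X) = {6}

Answer: {6}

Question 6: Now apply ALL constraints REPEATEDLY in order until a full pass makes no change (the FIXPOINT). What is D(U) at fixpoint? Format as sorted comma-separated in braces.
pass 0 (initial): D(U)={3,4,5,6,7,8}
pass 1: W {3,4,5,6,8}->{4}; X {2,3,4,6,7}->{6}; Z {2,5,6}->{5}
pass 2: W {4}->{}; X {6}->{}; Z {5}->{}
pass 3: no change
Fixpoint after 3 passes: D(U) = {3,4,5,6,7,8}

Answer: {3,4,5,6,7,8}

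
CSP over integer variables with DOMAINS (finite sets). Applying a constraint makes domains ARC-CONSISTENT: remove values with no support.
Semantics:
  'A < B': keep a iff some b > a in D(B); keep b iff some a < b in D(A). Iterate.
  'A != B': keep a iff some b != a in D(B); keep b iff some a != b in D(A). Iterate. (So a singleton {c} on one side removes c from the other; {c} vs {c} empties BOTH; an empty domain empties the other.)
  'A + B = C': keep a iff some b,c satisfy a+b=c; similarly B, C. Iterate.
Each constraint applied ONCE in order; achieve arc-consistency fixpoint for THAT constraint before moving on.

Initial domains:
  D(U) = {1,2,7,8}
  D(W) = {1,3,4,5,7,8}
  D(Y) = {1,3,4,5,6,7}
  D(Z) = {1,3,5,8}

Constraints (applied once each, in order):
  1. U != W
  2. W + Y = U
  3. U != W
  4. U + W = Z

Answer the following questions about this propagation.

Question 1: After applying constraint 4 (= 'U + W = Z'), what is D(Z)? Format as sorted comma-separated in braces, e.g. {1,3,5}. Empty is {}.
Constraint 1 (U != W) on D(U)={1,2,7,8} D(W)={1,3,4,5,7,8}: no change
Constraint 2 (W + Y = U) on D(W)={1,3,4,5,7,8} D(Y)={1,3,4,5,6,7} D(U)={1,2,7,8}: W {1,3,4,5,7,8}->{1,3,4,5,7}; U {1,2,7,8}->{2,7,8}
Constraint 3 (U != W) on D(U)={2,7,8} D(W)={1,3,4,5,7}: no change
Constraint 4 (U + W = Z) on D(U)={2,7,8} D(W)={1,3,4,5,7} D(Z)={1,3,5,8}: U {2,7,8}->{2,7}; W {1,3,4,5,7}->{1,3}; Z {1,3,5,8}->{3,5,8}
So after constraint 4: D(Z) = {3,5,8}

Answer: {3,5,8}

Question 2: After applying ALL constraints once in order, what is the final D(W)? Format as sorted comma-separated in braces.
Constraint 1 (U != W) on D(U)={1,2,7,8} D(W)={1,3,4,5,7,8}: no change
Constraint 2 (W + Y = U) on D(W)={1,3,4,5,7,8} D(Y)={1,3,4,5,6,7} D(U)={1,2,7,8}: W {1,3,4,5,7,8}->{1,3,4,5,7}; U {1,2,7,8}->{2,7,8}
Constraint 3 (U != W) on D(U)={2,7,8} D(W)={1,3,4,5,7}: no change
Constraint 4 (U + W = Z) on D(U)={2,7,8} D(W)={1,3,4,5,7} D(Z)={1,3,5,8}: U {2,7,8}->{2,7}; W {1,3,4,5,7}->{1,3}; Z {1,3,5,8}->{3,5,8}
So after all 4 constraints: D(W) = {1,3}

Answer: {1,3}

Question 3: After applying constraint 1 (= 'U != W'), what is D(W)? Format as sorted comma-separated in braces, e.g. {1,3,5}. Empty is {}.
Constraint 1 (U != W) on D(U)={1,2,7,8} D(W)={1,3,4,5,7,8}: no change
So after constraint 1: D(W) = {1,3,4,5,7,8}

Answer: {1,3,4,5,7,8}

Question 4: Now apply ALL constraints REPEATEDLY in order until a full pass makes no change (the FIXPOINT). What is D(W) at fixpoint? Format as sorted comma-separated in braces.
pass 0 (initial): D(W)={1,3,4,5,7,8}
pass 1: U {1,2,7,8}->{2,7}; W {1,3,4,5,7,8}->{1,3}; Z {1,3,5,8}->{3,5,8}
pass 2: Y {1,3,4,5,6,7}->{1,4,6}
pass 3: no change
Fixpoint after 3 passes: D(W) = {1,3}

Answer: {1,3}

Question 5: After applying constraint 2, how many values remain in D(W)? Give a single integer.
Constraint 1 (U != W) on D(U)={1,2,7,8} D(W)={1,3,4,5,7,8}: no change
Constraint 2 (W + Y = U) on D(W)={1,3,4,5,7,8} D(Y)={1,3,4,5,6,7} D(U)={1,2,7,8}: W {1,3,4,5,7,8}->{1,3,4,5,7}; U {1,2,7,8}->{2,7,8}
So after constraint 2: D(W)={1,3,4,5,7}, size = 5

Answer: 5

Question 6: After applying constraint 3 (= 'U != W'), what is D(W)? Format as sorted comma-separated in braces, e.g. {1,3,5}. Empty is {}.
Constraint 1 (U != W) on D(U)={1,2,7,8} D(W)={1,3,4,5,7,8}: no change
Constraint 2 (W + Y = U) on D(W)={1,3,4,5,7,8} D(Y)={1,3,4,5,6,7} D(U)={1,2,7,8}: W {1,3,4,5,7,8}->{1,3,4,5,7}; U {1,2,7,8}->{2,7,8}
Constraint 3 (U != W) on D(U)={2,7,8} D(W)={1,3,4,5,7}: no change
So after constraint 3: D(W) = {1,3,4,5,7}

Answer: {1,3,4,5,7}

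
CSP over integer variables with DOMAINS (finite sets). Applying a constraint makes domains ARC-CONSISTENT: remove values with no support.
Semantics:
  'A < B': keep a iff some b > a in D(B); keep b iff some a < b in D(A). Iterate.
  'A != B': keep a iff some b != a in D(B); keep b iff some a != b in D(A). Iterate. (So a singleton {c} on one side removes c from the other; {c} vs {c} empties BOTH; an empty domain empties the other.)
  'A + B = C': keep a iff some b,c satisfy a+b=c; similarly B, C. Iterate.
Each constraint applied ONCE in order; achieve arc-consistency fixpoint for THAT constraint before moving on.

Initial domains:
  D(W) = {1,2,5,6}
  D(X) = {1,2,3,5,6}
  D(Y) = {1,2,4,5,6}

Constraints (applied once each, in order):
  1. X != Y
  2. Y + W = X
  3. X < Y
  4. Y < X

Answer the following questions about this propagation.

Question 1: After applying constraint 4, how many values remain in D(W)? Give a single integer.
Answer: 3

Derivation:
Constraint 1 (X != Y) on D(X)={1,2,3,5,6} D(Y)={1,2,4,5,6}: no change
Constraint 2 (Y + W = X) on D(Y)={1,2,4,5,6} D(W)={1,2,5,6} D(X)={1,2,3,5,6}: Y {1,2,4,5,6}->{1,2,4,5}; W {1,2,5,6}->{1,2,5}; X {1,2,3,5,6}->{2,3,5,6}
Constraint 3 (X < Y) on D(X)={2,3,5,6} D(Y)={1,2,4,5}: X {2,3,5,6}->{2,3}; Y {1,2,4,5}->{4,5}
Constraint 4 (Y < X) on D(Y)={4,5} D(X)={2,3}: Y {4,5}->{}; X {2,3}->{}
So after constraint 4: D(W)={1,2,5}, size = 3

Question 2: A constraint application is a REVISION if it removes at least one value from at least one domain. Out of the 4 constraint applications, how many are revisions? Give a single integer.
Answer: 3

Derivation:
Constraint 1 (X != Y) on D(X)={1,2,3,5,6} D(Y)={1,2,4,5,6}: no change => not a revision
Constraint 2 (Y + W = X) on D(Y)={1,2,4,5,6} D(W)={1,2,5,6} D(X)={1,2,3,5,6}: Y {1,2,4,5,6}->{1,2,4,5}; W {1,2,5,6}->{1,2,5}; X {1,2,3,5,6}->{2,3,5,6} => REVISION
Constraint 3 (X < Y) on D(X)={2,3,5,6} D(Y)={1,2,4,5}: X {2,3,5,6}->{2,3}; Y {1,2,4,5}->{4,5} => REVISION
Constraint 4 (Y < X) on D(Y)={4,5} D(X)={2,3}: Y {4,5}->{}; X {2,3}->{} => REVISION
Total revisions = 3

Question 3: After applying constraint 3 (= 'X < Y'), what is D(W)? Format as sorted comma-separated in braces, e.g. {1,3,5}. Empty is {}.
Answer: {1,2,5}

Derivation:
Constraint 1 (X != Y) on D(X)={1,2,3,5,6} D(Y)={1,2,4,5,6}: no change
Constraint 2 (Y + W = X) on D(Y)={1,2,4,5,6} D(W)={1,2,5,6} D(X)={1,2,3,5,6}: Y {1,2,4,5,6}->{1,2,4,5}; W {1,2,5,6}->{1,2,5}; X {1,2,3,5,6}->{2,3,5,6}
Constraint 3 (X < Y) on D(X)={2,3,5,6} D(Y)={1,2,4,5}: X {2,3,5,6}->{2,3}; Y {1,2,4,5}->{4,5}
So after constraint 3: D(W) = {1,2,5}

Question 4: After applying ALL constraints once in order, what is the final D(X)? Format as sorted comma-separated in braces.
Answer: {}

Derivation:
Constraint 1 (X != Y) on D(X)={1,2,3,5,6} D(Y)={1,2,4,5,6}: no change
Constraint 2 (Y + W = X) on D(Y)={1,2,4,5,6} D(W)={1,2,5,6} D(X)={1,2,3,5,6}: Y {1,2,4,5,6}->{1,2,4,5}; W {1,2,5,6}->{1,2,5}; X {1,2,3,5,6}->{2,3,5,6}
Constraint 3 (X < Y) on D(X)={2,3,5,6} D(Y)={1,2,4,5}: X {2,3,5,6}->{2,3}; Y {1,2,4,5}->{4,5}
Constraint 4 (Y < X) on D(Y)={4,5} D(X)={2,3}: Y {4,5}->{}; X {2,3}->{}
So after all 4 constraints: D(X) = {}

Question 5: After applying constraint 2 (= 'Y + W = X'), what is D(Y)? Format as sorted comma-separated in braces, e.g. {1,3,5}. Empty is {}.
Answer: {1,2,4,5}

Derivation:
Constraint 1 (X != Y) on D(X)={1,2,3,5,6} D(Y)={1,2,4,5,6}: no change
Constraint 2 (Y + W = X) on D(Y)={1,2,4,5,6} D(W)={1,2,5,6} D(X)={1,2,3,5,6}: Y {1,2,4,5,6}->{1,2,4,5}; W {1,2,5,6}->{1,2,5}; X {1,2,3,5,6}->{2,3,5,6}
So after constraint 2: D(Y) = {1,2,4,5}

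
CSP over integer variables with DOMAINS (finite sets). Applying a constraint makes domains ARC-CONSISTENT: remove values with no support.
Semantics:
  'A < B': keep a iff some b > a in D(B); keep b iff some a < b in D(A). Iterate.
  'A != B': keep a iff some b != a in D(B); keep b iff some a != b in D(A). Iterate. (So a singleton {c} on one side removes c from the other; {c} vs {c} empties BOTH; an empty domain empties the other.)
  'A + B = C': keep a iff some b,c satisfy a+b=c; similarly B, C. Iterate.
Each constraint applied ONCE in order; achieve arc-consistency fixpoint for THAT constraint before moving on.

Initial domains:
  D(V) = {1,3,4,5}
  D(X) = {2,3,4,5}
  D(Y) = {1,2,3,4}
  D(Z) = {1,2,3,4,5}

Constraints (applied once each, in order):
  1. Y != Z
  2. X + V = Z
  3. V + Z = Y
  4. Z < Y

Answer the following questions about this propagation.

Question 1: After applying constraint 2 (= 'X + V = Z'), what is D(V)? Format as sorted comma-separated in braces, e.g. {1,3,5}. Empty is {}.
Constraint 1 (Y != Z) on D(Y)={1,2,3,4} D(Z)={1,2,3,4,5}: no change
Constraint 2 (X + V = Z) on D(X)={2,3,4,5} D(V)={1,3,4,5} D(Z)={1,2,3,4,5}: X {2,3,4,5}->{2,3,4}; V {1,3,4,5}->{1,3}; Z {1,2,3,4,5}->{3,4,5}
So after constraint 2: D(V) = {1,3}

Answer: {1,3}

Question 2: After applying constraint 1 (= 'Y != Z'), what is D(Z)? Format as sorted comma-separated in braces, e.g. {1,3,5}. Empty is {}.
Answer: {1,2,3,4,5}

Derivation:
Constraint 1 (Y != Z) on D(Y)={1,2,3,4} D(Z)={1,2,3,4,5}: no change
So after constraint 1: D(Z) = {1,2,3,4,5}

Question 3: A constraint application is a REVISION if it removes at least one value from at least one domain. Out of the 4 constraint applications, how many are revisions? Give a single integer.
Constraint 1 (Y != Z) on D(Y)={1,2,3,4} D(Z)={1,2,3,4,5}: no change => not a revision
Constraint 2 (X + V = Z) on D(X)={2,3,4,5} D(V)={1,3,4,5} D(Z)={1,2,3,4,5}: X {2,3,4,5}->{2,3,4}; V {1,3,4,5}->{1,3}; Z {1,2,3,4,5}->{3,4,5} => REVISION
Constraint 3 (V + Z = Y) on D(V)={1,3} D(Z)={3,4,5} D(Y)={1,2,3,4}: V {1,3}->{1}; Z {3,4,5}->{3}; Y {1,2,3,4}->{4} => REVISION
Constraint 4 (Z < Y) on D(Z)={3} D(Y)={4}: no change => not a revision
Total revisions = 2

Answer: 2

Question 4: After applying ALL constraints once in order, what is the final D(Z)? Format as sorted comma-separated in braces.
Answer: {3}

Derivation:
Constraint 1 (Y != Z) on D(Y)={1,2,3,4} D(Z)={1,2,3,4,5}: no change
Constraint 2 (X + V = Z) on D(X)={2,3,4,5} D(V)={1,3,4,5} D(Z)={1,2,3,4,5}: X {2,3,4,5}->{2,3,4}; V {1,3,4,5}->{1,3}; Z {1,2,3,4,5}->{3,4,5}
Constraint 3 (V + Z = Y) on D(V)={1,3} D(Z)={3,4,5} D(Y)={1,2,3,4}: V {1,3}->{1}; Z {3,4,5}->{3}; Y {1,2,3,4}->{4}
Constraint 4 (Z < Y) on D(Z)={3} D(Y)={4}: no change
So after all 4 constraints: D(Z) = {3}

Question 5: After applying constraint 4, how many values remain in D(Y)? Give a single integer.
Constraint 1 (Y != Z) on D(Y)={1,2,3,4} D(Z)={1,2,3,4,5}: no change
Constraint 2 (X + V = Z) on D(X)={2,3,4,5} D(V)={1,3,4,5} D(Z)={1,2,3,4,5}: X {2,3,4,5}->{2,3,4}; V {1,3,4,5}->{1,3}; Z {1,2,3,4,5}->{3,4,5}
Constraint 3 (V + Z = Y) on D(V)={1,3} D(Z)={3,4,5} D(Y)={1,2,3,4}: V {1,3}->{1}; Z {3,4,5}->{3}; Y {1,2,3,4}->{4}
Constraint 4 (Z < Y) on D(Z)={3} D(Y)={4}: no change
So after constraint 4: D(Y)={4}, size = 1

Answer: 1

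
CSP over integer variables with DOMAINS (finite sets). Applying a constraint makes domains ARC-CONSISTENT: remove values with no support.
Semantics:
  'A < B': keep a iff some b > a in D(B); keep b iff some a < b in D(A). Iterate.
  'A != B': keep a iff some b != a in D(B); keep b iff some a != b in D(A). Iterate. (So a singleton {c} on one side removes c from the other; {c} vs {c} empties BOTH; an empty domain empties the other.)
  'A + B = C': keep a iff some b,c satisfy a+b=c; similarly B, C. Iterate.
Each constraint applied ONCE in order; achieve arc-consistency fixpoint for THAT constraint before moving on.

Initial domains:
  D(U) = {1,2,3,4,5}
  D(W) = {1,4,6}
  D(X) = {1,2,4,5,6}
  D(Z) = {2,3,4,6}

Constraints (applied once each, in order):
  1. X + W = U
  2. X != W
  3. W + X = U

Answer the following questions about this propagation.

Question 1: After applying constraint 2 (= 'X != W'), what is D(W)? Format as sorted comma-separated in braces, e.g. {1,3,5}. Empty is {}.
Constraint 1 (X + W = U) on D(X)={1,2,4,5,6} D(W)={1,4,6} D(U)={1,2,3,4,5}: X {1,2,4,5,6}->{1,2,4}; W {1,4,6}->{1,4}; U {1,2,3,4,5}->{2,3,5}
Constraint 2 (X != W) on D(X)={1,2,4} D(W)={1,4}: no change
So after constraint 2: D(W) = {1,4}

Answer: {1,4}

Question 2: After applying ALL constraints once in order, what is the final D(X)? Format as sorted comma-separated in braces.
Constraint 1 (X + W = U) on D(X)={1,2,4,5,6} D(W)={1,4,6} D(U)={1,2,3,4,5}: X {1,2,4,5,6}->{1,2,4}; W {1,4,6}->{1,4}; U {1,2,3,4,5}->{2,3,5}
Constraint 2 (X != W) on D(X)={1,2,4} D(W)={1,4}: no change
Constraint 3 (W + X = U) on D(W)={1,4} D(X)={1,2,4} D(U)={2,3,5}: no change
So after all 3 constraints: D(X) = {1,2,4}

Answer: {1,2,4}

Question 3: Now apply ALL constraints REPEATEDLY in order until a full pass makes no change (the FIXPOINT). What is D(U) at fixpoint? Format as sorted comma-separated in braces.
Answer: {2,3,5}

Derivation:
pass 0 (initial): D(U)={1,2,3,4,5}
pass 1: U {1,2,3,4,5}->{2,3,5}; W {1,4,6}->{1,4}; X {1,2,4,5,6}->{1,2,4}
pass 2: no change
Fixpoint after 2 passes: D(U) = {2,3,5}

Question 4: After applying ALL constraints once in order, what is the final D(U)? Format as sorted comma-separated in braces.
Answer: {2,3,5}

Derivation:
Constraint 1 (X + W = U) on D(X)={1,2,4,5,6} D(W)={1,4,6} D(U)={1,2,3,4,5}: X {1,2,4,5,6}->{1,2,4}; W {1,4,6}->{1,4}; U {1,2,3,4,5}->{2,3,5}
Constraint 2 (X != W) on D(X)={1,2,4} D(W)={1,4}: no change
Constraint 3 (W + X = U) on D(W)={1,4} D(X)={1,2,4} D(U)={2,3,5}: no change
So after all 3 constraints: D(U) = {2,3,5}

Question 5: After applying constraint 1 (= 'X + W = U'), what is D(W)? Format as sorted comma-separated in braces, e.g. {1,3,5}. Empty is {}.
Constraint 1 (X + W = U) on D(X)={1,2,4,5,6} D(W)={1,4,6} D(U)={1,2,3,4,5}: X {1,2,4,5,6}->{1,2,4}; W {1,4,6}->{1,4}; U {1,2,3,4,5}->{2,3,5}
So after constraint 1: D(W) = {1,4}

Answer: {1,4}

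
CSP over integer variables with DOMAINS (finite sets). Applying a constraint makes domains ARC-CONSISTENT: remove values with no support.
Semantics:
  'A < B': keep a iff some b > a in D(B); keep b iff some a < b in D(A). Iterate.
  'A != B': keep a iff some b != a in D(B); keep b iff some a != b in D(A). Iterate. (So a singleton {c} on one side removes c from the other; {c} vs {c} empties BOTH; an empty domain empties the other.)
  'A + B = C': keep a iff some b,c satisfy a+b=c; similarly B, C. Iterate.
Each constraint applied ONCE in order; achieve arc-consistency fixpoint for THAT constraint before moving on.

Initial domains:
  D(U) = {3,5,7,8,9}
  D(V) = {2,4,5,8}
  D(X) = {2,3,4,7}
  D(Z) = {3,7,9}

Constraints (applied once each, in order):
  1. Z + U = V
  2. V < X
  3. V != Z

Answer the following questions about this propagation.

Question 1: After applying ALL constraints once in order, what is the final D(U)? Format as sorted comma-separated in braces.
Answer: {5}

Derivation:
Constraint 1 (Z + U = V) on D(Z)={3,7,9} D(U)={3,5,7,8,9} D(V)={2,4,5,8}: Z {3,7,9}->{3}; U {3,5,7,8,9}->{5}; V {2,4,5,8}->{8}
Constraint 2 (V < X) on D(V)={8} D(X)={2,3,4,7}: V {8}->{}; X {2,3,4,7}->{}
Constraint 3 (V != Z) on D(V)={} D(Z)={3}: Z {3}->{}
So after all 3 constraints: D(U) = {5}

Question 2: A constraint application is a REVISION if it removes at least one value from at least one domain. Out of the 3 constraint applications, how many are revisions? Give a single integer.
Constraint 1 (Z + U = V) on D(Z)={3,7,9} D(U)={3,5,7,8,9} D(V)={2,4,5,8}: Z {3,7,9}->{3}; U {3,5,7,8,9}->{5}; V {2,4,5,8}->{8} => REVISION
Constraint 2 (V < X) on D(V)={8} D(X)={2,3,4,7}: V {8}->{}; X {2,3,4,7}->{} => REVISION
Constraint 3 (V != Z) on D(V)={} D(Z)={3}: Z {3}->{} => REVISION
Total revisions = 3

Answer: 3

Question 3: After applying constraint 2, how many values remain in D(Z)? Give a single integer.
Constraint 1 (Z + U = V) on D(Z)={3,7,9} D(U)={3,5,7,8,9} D(V)={2,4,5,8}: Z {3,7,9}->{3}; U {3,5,7,8,9}->{5}; V {2,4,5,8}->{8}
Constraint 2 (V < X) on D(V)={8} D(X)={2,3,4,7}: V {8}->{}; X {2,3,4,7}->{}
So after constraint 2: D(Z)={3}, size = 1

Answer: 1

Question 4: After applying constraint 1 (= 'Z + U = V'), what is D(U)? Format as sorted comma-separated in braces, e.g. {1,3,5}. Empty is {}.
Constraint 1 (Z + U = V) on D(Z)={3,7,9} D(U)={3,5,7,8,9} D(V)={2,4,5,8}: Z {3,7,9}->{3}; U {3,5,7,8,9}->{5}; V {2,4,5,8}->{8}
So after constraint 1: D(U) = {5}

Answer: {5}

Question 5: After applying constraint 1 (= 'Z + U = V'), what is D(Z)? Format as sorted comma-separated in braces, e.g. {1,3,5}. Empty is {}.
Constraint 1 (Z + U = V) on D(Z)={3,7,9} D(U)={3,5,7,8,9} D(V)={2,4,5,8}: Z {3,7,9}->{3}; U {3,5,7,8,9}->{5}; V {2,4,5,8}->{8}
So after constraint 1: D(Z) = {3}

Answer: {3}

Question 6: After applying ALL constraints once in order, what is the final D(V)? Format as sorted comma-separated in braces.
Constraint 1 (Z + U = V) on D(Z)={3,7,9} D(U)={3,5,7,8,9} D(V)={2,4,5,8}: Z {3,7,9}->{3}; U {3,5,7,8,9}->{5}; V {2,4,5,8}->{8}
Constraint 2 (V < X) on D(V)={8} D(X)={2,3,4,7}: V {8}->{}; X {2,3,4,7}->{}
Constraint 3 (V != Z) on D(V)={} D(Z)={3}: Z {3}->{}
So after all 3 constraints: D(V) = {}

Answer: {}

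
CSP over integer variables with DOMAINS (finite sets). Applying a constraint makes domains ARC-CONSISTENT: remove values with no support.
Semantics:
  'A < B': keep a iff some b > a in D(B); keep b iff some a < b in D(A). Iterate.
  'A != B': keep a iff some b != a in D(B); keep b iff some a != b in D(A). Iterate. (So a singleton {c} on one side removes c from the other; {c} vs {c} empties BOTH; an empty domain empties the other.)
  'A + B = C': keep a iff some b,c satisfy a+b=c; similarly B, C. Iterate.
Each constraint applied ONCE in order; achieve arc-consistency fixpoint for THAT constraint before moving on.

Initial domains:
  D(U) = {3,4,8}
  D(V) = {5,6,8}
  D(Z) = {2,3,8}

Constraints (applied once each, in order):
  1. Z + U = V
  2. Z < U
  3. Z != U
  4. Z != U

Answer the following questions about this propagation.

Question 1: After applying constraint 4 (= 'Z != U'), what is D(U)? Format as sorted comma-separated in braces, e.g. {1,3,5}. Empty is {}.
Constraint 1 (Z + U = V) on D(Z)={2,3,8} D(U)={3,4,8} D(V)={5,6,8}: Z {2,3,8}->{2,3}; U {3,4,8}->{3,4}; V {5,6,8}->{5,6}
Constraint 2 (Z < U) on D(Z)={2,3} D(U)={3,4}: no change
Constraint 3 (Z != U) on D(Z)={2,3} D(U)={3,4}: no change
Constraint 4 (Z != U) on D(Z)={2,3} D(U)={3,4}: no change
So after constraint 4: D(U) = {3,4}

Answer: {3,4}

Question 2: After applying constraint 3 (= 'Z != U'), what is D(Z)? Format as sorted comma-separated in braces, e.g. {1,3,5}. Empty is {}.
Constraint 1 (Z + U = V) on D(Z)={2,3,8} D(U)={3,4,8} D(V)={5,6,8}: Z {2,3,8}->{2,3}; U {3,4,8}->{3,4}; V {5,6,8}->{5,6}
Constraint 2 (Z < U) on D(Z)={2,3} D(U)={3,4}: no change
Constraint 3 (Z != U) on D(Z)={2,3} D(U)={3,4}: no change
So after constraint 3: D(Z) = {2,3}

Answer: {2,3}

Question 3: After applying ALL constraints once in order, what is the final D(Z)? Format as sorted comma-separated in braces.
Constraint 1 (Z + U = V) on D(Z)={2,3,8} D(U)={3,4,8} D(V)={5,6,8}: Z {2,3,8}->{2,3}; U {3,4,8}->{3,4}; V {5,6,8}->{5,6}
Constraint 2 (Z < U) on D(Z)={2,3} D(U)={3,4}: no change
Constraint 3 (Z != U) on D(Z)={2,3} D(U)={3,4}: no change
Constraint 4 (Z != U) on D(Z)={2,3} D(U)={3,4}: no change
So after all 4 constraints: D(Z) = {2,3}

Answer: {2,3}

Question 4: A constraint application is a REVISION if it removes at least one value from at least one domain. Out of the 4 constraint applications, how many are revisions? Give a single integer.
Answer: 1

Derivation:
Constraint 1 (Z + U = V) on D(Z)={2,3,8} D(U)={3,4,8} D(V)={5,6,8}: Z {2,3,8}->{2,3}; U {3,4,8}->{3,4}; V {5,6,8}->{5,6} => REVISION
Constraint 2 (Z < U) on D(Z)={2,3} D(U)={3,4}: no change => not a revision
Constraint 3 (Z != U) on D(Z)={2,3} D(U)={3,4}: no change => not a revision
Constraint 4 (Z != U) on D(Z)={2,3} D(U)={3,4}: no change => not a revision
Total revisions = 1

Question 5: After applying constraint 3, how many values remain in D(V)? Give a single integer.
Constraint 1 (Z + U = V) on D(Z)={2,3,8} D(U)={3,4,8} D(V)={5,6,8}: Z {2,3,8}->{2,3}; U {3,4,8}->{3,4}; V {5,6,8}->{5,6}
Constraint 2 (Z < U) on D(Z)={2,3} D(U)={3,4}: no change
Constraint 3 (Z != U) on D(Z)={2,3} D(U)={3,4}: no change
So after constraint 3: D(V)={5,6}, size = 2

Answer: 2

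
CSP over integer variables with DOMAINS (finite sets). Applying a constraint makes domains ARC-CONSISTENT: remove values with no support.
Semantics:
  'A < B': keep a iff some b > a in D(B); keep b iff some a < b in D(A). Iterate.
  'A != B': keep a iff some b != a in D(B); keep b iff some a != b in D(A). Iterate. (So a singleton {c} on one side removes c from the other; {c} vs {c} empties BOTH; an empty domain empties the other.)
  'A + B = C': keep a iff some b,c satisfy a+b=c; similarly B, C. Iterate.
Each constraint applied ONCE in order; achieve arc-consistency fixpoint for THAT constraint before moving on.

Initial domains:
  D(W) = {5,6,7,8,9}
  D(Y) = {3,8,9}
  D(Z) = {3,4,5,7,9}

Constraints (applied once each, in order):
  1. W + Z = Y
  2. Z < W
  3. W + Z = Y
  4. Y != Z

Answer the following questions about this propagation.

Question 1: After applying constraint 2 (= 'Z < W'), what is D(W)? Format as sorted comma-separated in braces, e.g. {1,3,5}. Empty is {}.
Answer: {5,6}

Derivation:
Constraint 1 (W + Z = Y) on D(W)={5,6,7,8,9} D(Z)={3,4,5,7,9} D(Y)={3,8,9}: W {5,6,7,8,9}->{5,6}; Z {3,4,5,7,9}->{3,4}; Y {3,8,9}->{8,9}
Constraint 2 (Z < W) on D(Z)={3,4} D(W)={5,6}: no change
So after constraint 2: D(W) = {5,6}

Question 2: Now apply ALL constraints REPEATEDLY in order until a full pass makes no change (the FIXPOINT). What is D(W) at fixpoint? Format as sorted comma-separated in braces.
pass 0 (initial): D(W)={5,6,7,8,9}
pass 1: W {5,6,7,8,9}->{5,6}; Y {3,8,9}->{8,9}; Z {3,4,5,7,9}->{3,4}
pass 2: no change
Fixpoint after 2 passes: D(W) = {5,6}

Answer: {5,6}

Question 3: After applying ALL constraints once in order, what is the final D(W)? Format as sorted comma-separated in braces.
Constraint 1 (W + Z = Y) on D(W)={5,6,7,8,9} D(Z)={3,4,5,7,9} D(Y)={3,8,9}: W {5,6,7,8,9}->{5,6}; Z {3,4,5,7,9}->{3,4}; Y {3,8,9}->{8,9}
Constraint 2 (Z < W) on D(Z)={3,4} D(W)={5,6}: no change
Constraint 3 (W + Z = Y) on D(W)={5,6} D(Z)={3,4} D(Y)={8,9}: no change
Constraint 4 (Y != Z) on D(Y)={8,9} D(Z)={3,4}: no change
So after all 4 constraints: D(W) = {5,6}

Answer: {5,6}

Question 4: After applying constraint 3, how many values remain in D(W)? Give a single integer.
Answer: 2

Derivation:
Constraint 1 (W + Z = Y) on D(W)={5,6,7,8,9} D(Z)={3,4,5,7,9} D(Y)={3,8,9}: W {5,6,7,8,9}->{5,6}; Z {3,4,5,7,9}->{3,4}; Y {3,8,9}->{8,9}
Constraint 2 (Z < W) on D(Z)={3,4} D(W)={5,6}: no change
Constraint 3 (W + Z = Y) on D(W)={5,6} D(Z)={3,4} D(Y)={8,9}: no change
So after constraint 3: D(W)={5,6}, size = 2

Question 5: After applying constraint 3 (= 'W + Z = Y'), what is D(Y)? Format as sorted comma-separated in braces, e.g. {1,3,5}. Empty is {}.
Answer: {8,9}

Derivation:
Constraint 1 (W + Z = Y) on D(W)={5,6,7,8,9} D(Z)={3,4,5,7,9} D(Y)={3,8,9}: W {5,6,7,8,9}->{5,6}; Z {3,4,5,7,9}->{3,4}; Y {3,8,9}->{8,9}
Constraint 2 (Z < W) on D(Z)={3,4} D(W)={5,6}: no change
Constraint 3 (W + Z = Y) on D(W)={5,6} D(Z)={3,4} D(Y)={8,9}: no change
So after constraint 3: D(Y) = {8,9}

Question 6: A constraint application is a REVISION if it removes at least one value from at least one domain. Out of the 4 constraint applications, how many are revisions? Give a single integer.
Constraint 1 (W + Z = Y) on D(W)={5,6,7,8,9} D(Z)={3,4,5,7,9} D(Y)={3,8,9}: W {5,6,7,8,9}->{5,6}; Z {3,4,5,7,9}->{3,4}; Y {3,8,9}->{8,9} => REVISION
Constraint 2 (Z < W) on D(Z)={3,4} D(W)={5,6}: no change => not a revision
Constraint 3 (W + Z = Y) on D(W)={5,6} D(Z)={3,4} D(Y)={8,9}: no change => not a revision
Constraint 4 (Y != Z) on D(Y)={8,9} D(Z)={3,4}: no change => not a revision
Total revisions = 1

Answer: 1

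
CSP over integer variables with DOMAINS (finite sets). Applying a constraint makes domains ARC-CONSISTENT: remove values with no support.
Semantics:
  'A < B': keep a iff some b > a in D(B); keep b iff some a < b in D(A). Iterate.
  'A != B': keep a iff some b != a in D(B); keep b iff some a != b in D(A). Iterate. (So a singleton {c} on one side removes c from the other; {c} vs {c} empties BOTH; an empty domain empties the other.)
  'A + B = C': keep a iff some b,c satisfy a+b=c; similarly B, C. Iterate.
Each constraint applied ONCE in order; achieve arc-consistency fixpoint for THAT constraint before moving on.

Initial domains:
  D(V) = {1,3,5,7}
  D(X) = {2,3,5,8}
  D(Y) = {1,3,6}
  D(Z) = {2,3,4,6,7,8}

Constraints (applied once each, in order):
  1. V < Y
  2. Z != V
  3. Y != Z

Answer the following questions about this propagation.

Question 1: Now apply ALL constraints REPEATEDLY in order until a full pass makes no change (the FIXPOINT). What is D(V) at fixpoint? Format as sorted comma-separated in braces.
pass 0 (initial): D(V)={1,3,5,7}
pass 1: V {1,3,5,7}->{1,3,5}; Y {1,3,6}->{3,6}
pass 2: no change
Fixpoint after 2 passes: D(V) = {1,3,5}

Answer: {1,3,5}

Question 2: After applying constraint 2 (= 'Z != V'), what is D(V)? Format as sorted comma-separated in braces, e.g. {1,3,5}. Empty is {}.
Answer: {1,3,5}

Derivation:
Constraint 1 (V < Y) on D(V)={1,3,5,7} D(Y)={1,3,6}: V {1,3,5,7}->{1,3,5}; Y {1,3,6}->{3,6}
Constraint 2 (Z != V) on D(Z)={2,3,4,6,7,8} D(V)={1,3,5}: no change
So after constraint 2: D(V) = {1,3,5}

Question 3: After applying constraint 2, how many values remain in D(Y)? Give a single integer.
Answer: 2

Derivation:
Constraint 1 (V < Y) on D(V)={1,3,5,7} D(Y)={1,3,6}: V {1,3,5,7}->{1,3,5}; Y {1,3,6}->{3,6}
Constraint 2 (Z != V) on D(Z)={2,3,4,6,7,8} D(V)={1,3,5}: no change
So after constraint 2: D(Y)={3,6}, size = 2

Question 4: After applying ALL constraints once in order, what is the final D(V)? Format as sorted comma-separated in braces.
Constraint 1 (V < Y) on D(V)={1,3,5,7} D(Y)={1,3,6}: V {1,3,5,7}->{1,3,5}; Y {1,3,6}->{3,6}
Constraint 2 (Z != V) on D(Z)={2,3,4,6,7,8} D(V)={1,3,5}: no change
Constraint 3 (Y != Z) on D(Y)={3,6} D(Z)={2,3,4,6,7,8}: no change
So after all 3 constraints: D(V) = {1,3,5}

Answer: {1,3,5}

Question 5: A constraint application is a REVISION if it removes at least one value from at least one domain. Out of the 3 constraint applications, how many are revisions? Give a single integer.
Answer: 1

Derivation:
Constraint 1 (V < Y) on D(V)={1,3,5,7} D(Y)={1,3,6}: V {1,3,5,7}->{1,3,5}; Y {1,3,6}->{3,6} => REVISION
Constraint 2 (Z != V) on D(Z)={2,3,4,6,7,8} D(V)={1,3,5}: no change => not a revision
Constraint 3 (Y != Z) on D(Y)={3,6} D(Z)={2,3,4,6,7,8}: no change => not a revision
Total revisions = 1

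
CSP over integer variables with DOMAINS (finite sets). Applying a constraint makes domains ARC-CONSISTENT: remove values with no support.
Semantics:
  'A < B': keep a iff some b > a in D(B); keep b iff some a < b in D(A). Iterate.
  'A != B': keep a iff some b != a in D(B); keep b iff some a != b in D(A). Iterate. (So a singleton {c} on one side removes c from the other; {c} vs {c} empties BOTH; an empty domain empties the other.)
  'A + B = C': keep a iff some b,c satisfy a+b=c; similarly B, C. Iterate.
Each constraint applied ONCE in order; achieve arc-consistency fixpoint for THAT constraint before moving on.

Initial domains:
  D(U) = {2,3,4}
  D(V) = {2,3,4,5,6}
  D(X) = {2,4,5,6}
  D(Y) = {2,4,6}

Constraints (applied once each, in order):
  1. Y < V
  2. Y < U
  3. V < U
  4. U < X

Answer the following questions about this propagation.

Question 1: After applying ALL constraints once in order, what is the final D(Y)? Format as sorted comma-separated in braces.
Answer: {2}

Derivation:
Constraint 1 (Y < V) on D(Y)={2,4,6} D(V)={2,3,4,5,6}: Y {2,4,6}->{2,4}; V {2,3,4,5,6}->{3,4,5,6}
Constraint 2 (Y < U) on D(Y)={2,4} D(U)={2,3,4}: Y {2,4}->{2}; U {2,3,4}->{3,4}
Constraint 3 (V < U) on D(V)={3,4,5,6} D(U)={3,4}: V {3,4,5,6}->{3}; U {3,4}->{4}
Constraint 4 (U < X) on D(U)={4} D(X)={2,4,5,6}: X {2,4,5,6}->{5,6}
So after all 4 constraints: D(Y) = {2}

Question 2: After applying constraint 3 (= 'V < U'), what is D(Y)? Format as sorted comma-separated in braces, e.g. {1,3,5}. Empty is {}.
Answer: {2}

Derivation:
Constraint 1 (Y < V) on D(Y)={2,4,6} D(V)={2,3,4,5,6}: Y {2,4,6}->{2,4}; V {2,3,4,5,6}->{3,4,5,6}
Constraint 2 (Y < U) on D(Y)={2,4} D(U)={2,3,4}: Y {2,4}->{2}; U {2,3,4}->{3,4}
Constraint 3 (V < U) on D(V)={3,4,5,6} D(U)={3,4}: V {3,4,5,6}->{3}; U {3,4}->{4}
So after constraint 3: D(Y) = {2}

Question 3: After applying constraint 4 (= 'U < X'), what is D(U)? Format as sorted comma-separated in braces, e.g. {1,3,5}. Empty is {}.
Answer: {4}

Derivation:
Constraint 1 (Y < V) on D(Y)={2,4,6} D(V)={2,3,4,5,6}: Y {2,4,6}->{2,4}; V {2,3,4,5,6}->{3,4,5,6}
Constraint 2 (Y < U) on D(Y)={2,4} D(U)={2,3,4}: Y {2,4}->{2}; U {2,3,4}->{3,4}
Constraint 3 (V < U) on D(V)={3,4,5,6} D(U)={3,4}: V {3,4,5,6}->{3}; U {3,4}->{4}
Constraint 4 (U < X) on D(U)={4} D(X)={2,4,5,6}: X {2,4,5,6}->{5,6}
So after constraint 4: D(U) = {4}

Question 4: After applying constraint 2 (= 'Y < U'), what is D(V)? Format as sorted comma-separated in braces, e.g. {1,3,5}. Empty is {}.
Answer: {3,4,5,6}

Derivation:
Constraint 1 (Y < V) on D(Y)={2,4,6} D(V)={2,3,4,5,6}: Y {2,4,6}->{2,4}; V {2,3,4,5,6}->{3,4,5,6}
Constraint 2 (Y < U) on D(Y)={2,4} D(U)={2,3,4}: Y {2,4}->{2}; U {2,3,4}->{3,4}
So after constraint 2: D(V) = {3,4,5,6}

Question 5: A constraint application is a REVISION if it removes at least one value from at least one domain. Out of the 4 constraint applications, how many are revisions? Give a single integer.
Answer: 4

Derivation:
Constraint 1 (Y < V) on D(Y)={2,4,6} D(V)={2,3,4,5,6}: Y {2,4,6}->{2,4}; V {2,3,4,5,6}->{3,4,5,6} => REVISION
Constraint 2 (Y < U) on D(Y)={2,4} D(U)={2,3,4}: Y {2,4}->{2}; U {2,3,4}->{3,4} => REVISION
Constraint 3 (V < U) on D(V)={3,4,5,6} D(U)={3,4}: V {3,4,5,6}->{3}; U {3,4}->{4} => REVISION
Constraint 4 (U < X) on D(U)={4} D(X)={2,4,5,6}: X {2,4,5,6}->{5,6} => REVISION
Total revisions = 4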